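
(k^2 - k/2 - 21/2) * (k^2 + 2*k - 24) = k^4 + 3*k^3/2 - 71*k^2/2 - 9*k + 252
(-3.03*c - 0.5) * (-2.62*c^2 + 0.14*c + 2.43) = 7.9386*c^3 + 0.8858*c^2 - 7.4329*c - 1.215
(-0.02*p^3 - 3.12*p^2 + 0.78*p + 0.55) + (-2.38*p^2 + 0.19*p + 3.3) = -0.02*p^3 - 5.5*p^2 + 0.97*p + 3.85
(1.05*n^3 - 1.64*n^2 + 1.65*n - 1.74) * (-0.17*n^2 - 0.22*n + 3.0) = -0.1785*n^5 + 0.0478*n^4 + 3.2303*n^3 - 4.9872*n^2 + 5.3328*n - 5.22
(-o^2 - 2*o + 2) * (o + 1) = -o^3 - 3*o^2 + 2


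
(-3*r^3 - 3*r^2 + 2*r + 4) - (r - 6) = -3*r^3 - 3*r^2 + r + 10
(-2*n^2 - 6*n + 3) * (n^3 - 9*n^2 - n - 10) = -2*n^5 + 12*n^4 + 59*n^3 - n^2 + 57*n - 30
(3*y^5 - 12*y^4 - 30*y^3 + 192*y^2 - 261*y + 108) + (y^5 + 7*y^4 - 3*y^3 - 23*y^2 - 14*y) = 4*y^5 - 5*y^4 - 33*y^3 + 169*y^2 - 275*y + 108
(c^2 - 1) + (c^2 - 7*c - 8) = 2*c^2 - 7*c - 9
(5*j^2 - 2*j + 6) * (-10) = -50*j^2 + 20*j - 60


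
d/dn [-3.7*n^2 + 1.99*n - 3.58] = 1.99 - 7.4*n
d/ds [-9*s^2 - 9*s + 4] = -18*s - 9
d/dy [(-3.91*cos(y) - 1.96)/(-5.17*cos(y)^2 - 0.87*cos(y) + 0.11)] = (20.2147*cos(y)^2 + 20.2664*cos(y) + 2.1353)*sin(y)/(26.7289*cos(y)^4 + 8.9958*cos(y)^3 - 0.3805*cos(y)^2 - 0.1914*cos(y) + 0.0121)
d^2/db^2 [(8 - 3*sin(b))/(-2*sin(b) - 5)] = 31*(2*sin(b)^2 - 5*sin(b) - 4)/(2*sin(b) + 5)^3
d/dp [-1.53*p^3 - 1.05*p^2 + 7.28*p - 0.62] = -4.59*p^2 - 2.1*p + 7.28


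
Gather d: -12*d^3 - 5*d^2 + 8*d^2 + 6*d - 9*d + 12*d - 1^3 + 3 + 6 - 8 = -12*d^3 + 3*d^2 + 9*d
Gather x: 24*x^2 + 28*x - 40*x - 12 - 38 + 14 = 24*x^2 - 12*x - 36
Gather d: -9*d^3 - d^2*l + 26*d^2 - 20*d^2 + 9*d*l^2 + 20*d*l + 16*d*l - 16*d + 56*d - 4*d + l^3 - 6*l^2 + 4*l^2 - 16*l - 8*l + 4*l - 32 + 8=-9*d^3 + d^2*(6 - l) + d*(9*l^2 + 36*l + 36) + l^3 - 2*l^2 - 20*l - 24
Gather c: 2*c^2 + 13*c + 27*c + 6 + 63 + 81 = 2*c^2 + 40*c + 150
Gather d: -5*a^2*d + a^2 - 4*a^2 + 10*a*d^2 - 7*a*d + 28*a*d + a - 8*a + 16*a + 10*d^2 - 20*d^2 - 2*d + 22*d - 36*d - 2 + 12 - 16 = -3*a^2 + 9*a + d^2*(10*a - 10) + d*(-5*a^2 + 21*a - 16) - 6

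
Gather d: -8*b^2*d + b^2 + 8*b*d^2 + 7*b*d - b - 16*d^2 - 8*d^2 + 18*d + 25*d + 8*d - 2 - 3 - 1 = b^2 - b + d^2*(8*b - 24) + d*(-8*b^2 + 7*b + 51) - 6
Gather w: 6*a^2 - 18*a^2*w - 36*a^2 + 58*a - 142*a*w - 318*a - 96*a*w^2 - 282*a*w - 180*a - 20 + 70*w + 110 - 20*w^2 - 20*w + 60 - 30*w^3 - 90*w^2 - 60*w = -30*a^2 - 440*a - 30*w^3 + w^2*(-96*a - 110) + w*(-18*a^2 - 424*a - 10) + 150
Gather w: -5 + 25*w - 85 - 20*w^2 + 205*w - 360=-20*w^2 + 230*w - 450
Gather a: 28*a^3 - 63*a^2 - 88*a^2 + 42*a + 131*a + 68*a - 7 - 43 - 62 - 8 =28*a^3 - 151*a^2 + 241*a - 120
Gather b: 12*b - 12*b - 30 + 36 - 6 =0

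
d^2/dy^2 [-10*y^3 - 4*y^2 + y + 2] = -60*y - 8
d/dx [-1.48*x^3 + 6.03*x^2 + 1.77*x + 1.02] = -4.44*x^2 + 12.06*x + 1.77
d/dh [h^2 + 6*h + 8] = 2*h + 6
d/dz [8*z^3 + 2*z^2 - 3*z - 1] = 24*z^2 + 4*z - 3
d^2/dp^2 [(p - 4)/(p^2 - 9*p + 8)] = 2*((13 - 3*p)*(p^2 - 9*p + 8) + (p - 4)*(2*p - 9)^2)/(p^2 - 9*p + 8)^3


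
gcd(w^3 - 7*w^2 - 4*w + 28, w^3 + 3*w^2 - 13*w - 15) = 1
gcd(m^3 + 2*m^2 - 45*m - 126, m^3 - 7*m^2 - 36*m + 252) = m^2 - m - 42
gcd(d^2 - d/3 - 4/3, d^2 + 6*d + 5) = d + 1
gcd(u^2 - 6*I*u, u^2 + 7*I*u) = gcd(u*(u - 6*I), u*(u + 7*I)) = u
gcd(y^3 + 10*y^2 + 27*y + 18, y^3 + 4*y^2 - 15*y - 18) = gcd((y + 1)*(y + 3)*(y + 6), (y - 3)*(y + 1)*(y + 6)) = y^2 + 7*y + 6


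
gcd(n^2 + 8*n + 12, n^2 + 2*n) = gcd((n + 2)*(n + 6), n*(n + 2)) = n + 2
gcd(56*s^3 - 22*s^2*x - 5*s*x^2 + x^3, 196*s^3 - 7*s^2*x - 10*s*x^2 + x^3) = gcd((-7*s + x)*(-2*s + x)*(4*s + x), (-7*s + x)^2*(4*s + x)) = -28*s^2 - 3*s*x + x^2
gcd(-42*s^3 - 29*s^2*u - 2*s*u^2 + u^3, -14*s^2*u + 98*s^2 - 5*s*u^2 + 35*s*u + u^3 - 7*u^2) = 14*s^2 + 5*s*u - u^2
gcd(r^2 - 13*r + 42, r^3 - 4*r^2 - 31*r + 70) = r - 7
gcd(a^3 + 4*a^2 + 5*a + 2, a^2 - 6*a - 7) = a + 1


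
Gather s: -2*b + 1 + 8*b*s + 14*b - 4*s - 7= 12*b + s*(8*b - 4) - 6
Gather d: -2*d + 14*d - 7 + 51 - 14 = 12*d + 30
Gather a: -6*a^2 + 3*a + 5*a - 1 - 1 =-6*a^2 + 8*a - 2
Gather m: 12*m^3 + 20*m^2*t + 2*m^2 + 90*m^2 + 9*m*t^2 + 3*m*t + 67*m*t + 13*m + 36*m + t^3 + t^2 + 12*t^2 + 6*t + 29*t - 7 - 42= 12*m^3 + m^2*(20*t + 92) + m*(9*t^2 + 70*t + 49) + t^3 + 13*t^2 + 35*t - 49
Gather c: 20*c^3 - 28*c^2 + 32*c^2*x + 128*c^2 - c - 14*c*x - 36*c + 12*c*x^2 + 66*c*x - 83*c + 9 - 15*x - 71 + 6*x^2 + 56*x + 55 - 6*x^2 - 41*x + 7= 20*c^3 + c^2*(32*x + 100) + c*(12*x^2 + 52*x - 120)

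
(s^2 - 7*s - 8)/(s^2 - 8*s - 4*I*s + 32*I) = (s + 1)/(s - 4*I)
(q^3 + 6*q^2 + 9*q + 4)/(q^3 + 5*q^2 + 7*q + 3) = (q + 4)/(q + 3)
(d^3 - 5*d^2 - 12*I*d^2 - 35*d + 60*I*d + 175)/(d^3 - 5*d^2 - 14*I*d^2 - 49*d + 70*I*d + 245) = (d - 5*I)/(d - 7*I)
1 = 1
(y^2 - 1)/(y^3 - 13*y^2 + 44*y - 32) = (y + 1)/(y^2 - 12*y + 32)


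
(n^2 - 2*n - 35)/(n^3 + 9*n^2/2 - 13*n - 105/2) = 2*(n - 7)/(2*n^2 - n - 21)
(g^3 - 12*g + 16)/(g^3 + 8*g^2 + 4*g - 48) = (g - 2)/(g + 6)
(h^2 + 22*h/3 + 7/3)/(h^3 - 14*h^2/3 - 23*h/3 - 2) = (h + 7)/(h^2 - 5*h - 6)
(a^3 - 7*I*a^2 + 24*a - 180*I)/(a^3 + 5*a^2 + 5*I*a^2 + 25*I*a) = (a^2 - 12*I*a - 36)/(a*(a + 5))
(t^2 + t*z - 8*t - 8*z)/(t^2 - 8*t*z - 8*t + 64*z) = (-t - z)/(-t + 8*z)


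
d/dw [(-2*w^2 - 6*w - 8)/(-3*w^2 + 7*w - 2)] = 4*(-8*w^2 - 10*w + 17)/(9*w^4 - 42*w^3 + 61*w^2 - 28*w + 4)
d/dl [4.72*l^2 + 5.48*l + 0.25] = 9.44*l + 5.48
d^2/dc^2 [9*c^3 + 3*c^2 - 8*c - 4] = 54*c + 6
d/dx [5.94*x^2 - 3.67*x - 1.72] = 11.88*x - 3.67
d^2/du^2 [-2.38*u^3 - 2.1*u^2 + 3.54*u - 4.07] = -14.28*u - 4.2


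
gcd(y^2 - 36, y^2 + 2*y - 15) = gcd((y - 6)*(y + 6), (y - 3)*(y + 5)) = 1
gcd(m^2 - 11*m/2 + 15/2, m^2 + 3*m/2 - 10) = m - 5/2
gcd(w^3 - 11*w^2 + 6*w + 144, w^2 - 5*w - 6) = w - 6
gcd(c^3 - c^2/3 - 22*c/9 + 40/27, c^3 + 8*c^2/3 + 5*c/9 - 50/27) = c^2 + c - 10/9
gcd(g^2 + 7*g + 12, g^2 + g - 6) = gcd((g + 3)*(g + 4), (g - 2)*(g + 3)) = g + 3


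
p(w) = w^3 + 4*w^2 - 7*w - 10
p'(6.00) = 149.00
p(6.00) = 308.00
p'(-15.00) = 548.00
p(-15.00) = -2380.00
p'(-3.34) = -0.25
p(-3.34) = 20.74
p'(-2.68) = -6.89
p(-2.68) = 18.24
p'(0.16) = -5.64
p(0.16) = -11.01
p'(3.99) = 72.68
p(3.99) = 89.27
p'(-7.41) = 98.44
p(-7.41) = -145.37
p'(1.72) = 15.64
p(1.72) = -5.12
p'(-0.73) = -11.24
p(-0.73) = -3.15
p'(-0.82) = -11.54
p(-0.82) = -2.12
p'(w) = 3*w^2 + 8*w - 7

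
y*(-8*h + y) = -8*h*y + y^2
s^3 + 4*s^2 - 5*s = s*(s - 1)*(s + 5)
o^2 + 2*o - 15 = (o - 3)*(o + 5)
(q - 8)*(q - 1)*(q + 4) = q^3 - 5*q^2 - 28*q + 32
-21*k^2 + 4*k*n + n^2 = (-3*k + n)*(7*k + n)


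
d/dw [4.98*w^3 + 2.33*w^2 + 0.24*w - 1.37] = 14.94*w^2 + 4.66*w + 0.24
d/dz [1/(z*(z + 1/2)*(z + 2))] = 4*(-3*z^2 - 5*z - 1)/(z^2*(4*z^4 + 20*z^3 + 33*z^2 + 20*z + 4))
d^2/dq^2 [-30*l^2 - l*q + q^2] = 2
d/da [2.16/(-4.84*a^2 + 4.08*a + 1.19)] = (20.9088*a - 8.8128)/(-4.84*a^2 + 4.08*a + 1.19)^2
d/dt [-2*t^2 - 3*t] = -4*t - 3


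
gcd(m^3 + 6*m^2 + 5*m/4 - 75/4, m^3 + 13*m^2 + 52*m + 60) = m + 5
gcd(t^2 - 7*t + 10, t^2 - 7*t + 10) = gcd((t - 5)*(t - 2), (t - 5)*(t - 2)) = t^2 - 7*t + 10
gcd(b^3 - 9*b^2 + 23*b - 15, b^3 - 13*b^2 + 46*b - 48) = b - 3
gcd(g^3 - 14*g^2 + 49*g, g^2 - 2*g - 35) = g - 7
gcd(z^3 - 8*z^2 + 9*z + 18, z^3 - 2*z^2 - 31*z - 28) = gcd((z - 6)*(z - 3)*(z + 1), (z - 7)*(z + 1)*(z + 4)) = z + 1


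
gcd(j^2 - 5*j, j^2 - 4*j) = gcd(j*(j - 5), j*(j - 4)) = j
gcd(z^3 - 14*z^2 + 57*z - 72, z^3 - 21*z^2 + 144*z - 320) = z - 8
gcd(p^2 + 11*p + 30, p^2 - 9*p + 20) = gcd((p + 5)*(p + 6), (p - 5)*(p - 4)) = 1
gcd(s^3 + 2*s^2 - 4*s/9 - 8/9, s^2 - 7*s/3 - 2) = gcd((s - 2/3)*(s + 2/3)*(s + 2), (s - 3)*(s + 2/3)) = s + 2/3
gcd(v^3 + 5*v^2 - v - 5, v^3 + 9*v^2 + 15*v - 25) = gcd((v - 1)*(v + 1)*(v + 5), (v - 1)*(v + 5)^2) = v^2 + 4*v - 5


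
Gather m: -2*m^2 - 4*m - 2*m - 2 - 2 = -2*m^2 - 6*m - 4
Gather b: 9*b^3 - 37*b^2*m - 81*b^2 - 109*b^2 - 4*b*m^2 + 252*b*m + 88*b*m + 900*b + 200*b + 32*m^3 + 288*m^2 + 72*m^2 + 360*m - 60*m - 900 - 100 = 9*b^3 + b^2*(-37*m - 190) + b*(-4*m^2 + 340*m + 1100) + 32*m^3 + 360*m^2 + 300*m - 1000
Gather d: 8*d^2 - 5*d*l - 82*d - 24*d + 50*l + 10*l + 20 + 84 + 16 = 8*d^2 + d*(-5*l - 106) + 60*l + 120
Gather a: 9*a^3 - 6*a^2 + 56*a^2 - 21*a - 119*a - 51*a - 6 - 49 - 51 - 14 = 9*a^3 + 50*a^2 - 191*a - 120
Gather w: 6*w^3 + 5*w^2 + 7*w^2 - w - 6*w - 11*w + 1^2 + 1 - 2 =6*w^3 + 12*w^2 - 18*w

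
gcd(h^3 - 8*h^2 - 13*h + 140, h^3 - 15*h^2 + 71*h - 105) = h^2 - 12*h + 35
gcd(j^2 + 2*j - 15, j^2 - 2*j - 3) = j - 3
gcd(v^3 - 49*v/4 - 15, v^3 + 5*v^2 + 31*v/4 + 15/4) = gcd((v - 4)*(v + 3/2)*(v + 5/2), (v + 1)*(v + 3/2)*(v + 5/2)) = v^2 + 4*v + 15/4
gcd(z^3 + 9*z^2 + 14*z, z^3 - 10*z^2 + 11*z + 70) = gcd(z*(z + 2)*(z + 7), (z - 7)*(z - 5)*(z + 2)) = z + 2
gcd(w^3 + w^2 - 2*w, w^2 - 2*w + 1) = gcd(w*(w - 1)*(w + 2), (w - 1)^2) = w - 1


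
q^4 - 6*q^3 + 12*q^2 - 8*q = q*(q - 2)^3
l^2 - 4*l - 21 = (l - 7)*(l + 3)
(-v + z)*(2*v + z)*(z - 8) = -2*v^2*z + 16*v^2 + v*z^2 - 8*v*z + z^3 - 8*z^2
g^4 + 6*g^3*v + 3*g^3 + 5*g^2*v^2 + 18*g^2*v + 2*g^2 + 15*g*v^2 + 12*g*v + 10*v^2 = (g + 1)*(g + 2)*(g + v)*(g + 5*v)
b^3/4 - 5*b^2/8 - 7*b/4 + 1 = (b/4 + 1/2)*(b - 4)*(b - 1/2)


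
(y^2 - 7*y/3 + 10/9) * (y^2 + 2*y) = y^4 - y^3/3 - 32*y^2/9 + 20*y/9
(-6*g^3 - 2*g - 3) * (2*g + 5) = -12*g^4 - 30*g^3 - 4*g^2 - 16*g - 15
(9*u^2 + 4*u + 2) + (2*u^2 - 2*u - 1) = 11*u^2 + 2*u + 1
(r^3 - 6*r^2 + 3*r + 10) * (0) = 0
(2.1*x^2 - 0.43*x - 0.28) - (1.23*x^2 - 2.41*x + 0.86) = 0.87*x^2 + 1.98*x - 1.14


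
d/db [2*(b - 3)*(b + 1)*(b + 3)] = 6*b^2 + 4*b - 18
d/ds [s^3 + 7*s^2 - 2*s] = 3*s^2 + 14*s - 2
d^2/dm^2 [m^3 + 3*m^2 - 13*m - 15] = 6*m + 6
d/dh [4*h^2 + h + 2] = 8*h + 1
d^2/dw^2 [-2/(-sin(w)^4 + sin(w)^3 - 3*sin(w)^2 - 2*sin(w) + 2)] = 2*(-16*sin(w)^8 + 23*sin(w)^7 - 25*sin(w)^6 + 5*sin(w)^5 + 2*sin(w)^4 - 40*sin(w)^3 + 38*sin(w)^2 + 20*sin(w) + 20)/(sin(w)^4 - sin(w)^3 + 3*sin(w)^2 + 2*sin(w) - 2)^3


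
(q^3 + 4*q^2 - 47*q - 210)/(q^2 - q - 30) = (q^2 - q - 42)/(q - 6)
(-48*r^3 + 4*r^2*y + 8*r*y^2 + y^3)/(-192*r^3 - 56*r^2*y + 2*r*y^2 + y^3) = (-2*r + y)/(-8*r + y)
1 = 1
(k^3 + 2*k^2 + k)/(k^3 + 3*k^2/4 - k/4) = 4*(k + 1)/(4*k - 1)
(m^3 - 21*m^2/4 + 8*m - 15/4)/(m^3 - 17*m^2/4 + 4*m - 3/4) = (4*m - 5)/(4*m - 1)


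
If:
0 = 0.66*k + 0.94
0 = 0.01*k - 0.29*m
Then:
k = -1.42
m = -0.05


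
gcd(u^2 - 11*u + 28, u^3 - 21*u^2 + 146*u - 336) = u - 7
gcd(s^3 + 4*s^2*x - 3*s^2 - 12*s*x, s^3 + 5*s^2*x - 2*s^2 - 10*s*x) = s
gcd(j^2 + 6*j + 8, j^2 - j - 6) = j + 2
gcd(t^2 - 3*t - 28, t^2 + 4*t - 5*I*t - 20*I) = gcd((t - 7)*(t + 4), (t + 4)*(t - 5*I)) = t + 4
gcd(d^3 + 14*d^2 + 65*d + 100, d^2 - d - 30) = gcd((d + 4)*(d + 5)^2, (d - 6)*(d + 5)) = d + 5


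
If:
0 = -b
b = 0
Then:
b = 0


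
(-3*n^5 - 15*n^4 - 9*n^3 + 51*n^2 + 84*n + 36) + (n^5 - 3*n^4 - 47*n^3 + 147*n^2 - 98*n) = -2*n^5 - 18*n^4 - 56*n^3 + 198*n^2 - 14*n + 36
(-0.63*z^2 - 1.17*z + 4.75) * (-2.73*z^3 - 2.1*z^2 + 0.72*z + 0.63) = 1.7199*z^5 + 4.5171*z^4 - 10.9641*z^3 - 11.2143*z^2 + 2.6829*z + 2.9925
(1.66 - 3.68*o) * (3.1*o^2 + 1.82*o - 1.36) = -11.408*o^3 - 1.5516*o^2 + 8.026*o - 2.2576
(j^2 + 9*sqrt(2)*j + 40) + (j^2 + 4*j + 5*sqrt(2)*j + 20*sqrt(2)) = 2*j^2 + 4*j + 14*sqrt(2)*j + 20*sqrt(2) + 40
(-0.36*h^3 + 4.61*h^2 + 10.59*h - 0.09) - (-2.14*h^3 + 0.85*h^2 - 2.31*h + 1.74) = 1.78*h^3 + 3.76*h^2 + 12.9*h - 1.83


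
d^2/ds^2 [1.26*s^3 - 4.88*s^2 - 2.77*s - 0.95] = 7.56*s - 9.76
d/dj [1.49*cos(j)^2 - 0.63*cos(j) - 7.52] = (0.63 - 2.98*cos(j))*sin(j)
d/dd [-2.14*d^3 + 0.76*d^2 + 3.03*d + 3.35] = -6.42*d^2 + 1.52*d + 3.03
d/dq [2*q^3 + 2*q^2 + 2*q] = 6*q^2 + 4*q + 2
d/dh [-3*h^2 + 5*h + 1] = 5 - 6*h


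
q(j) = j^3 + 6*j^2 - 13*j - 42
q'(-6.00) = 23.00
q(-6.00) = 36.00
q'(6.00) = 167.00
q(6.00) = 312.00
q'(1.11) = 4.02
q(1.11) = -47.67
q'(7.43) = 241.77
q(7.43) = 602.81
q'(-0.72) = -20.08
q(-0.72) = -29.90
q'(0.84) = -0.80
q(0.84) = -48.09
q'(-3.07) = -21.57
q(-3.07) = 25.52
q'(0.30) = -9.13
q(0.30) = -45.33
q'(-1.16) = -22.88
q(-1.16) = -20.41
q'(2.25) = 29.19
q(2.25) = -29.48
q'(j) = 3*j^2 + 12*j - 13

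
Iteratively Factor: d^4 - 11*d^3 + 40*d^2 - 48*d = (d)*(d^3 - 11*d^2 + 40*d - 48) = d*(d - 3)*(d^2 - 8*d + 16) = d*(d - 4)*(d - 3)*(d - 4)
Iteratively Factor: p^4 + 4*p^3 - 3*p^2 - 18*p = (p)*(p^3 + 4*p^2 - 3*p - 18) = p*(p + 3)*(p^2 + p - 6) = p*(p - 2)*(p + 3)*(p + 3)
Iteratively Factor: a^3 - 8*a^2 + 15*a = (a - 3)*(a^2 - 5*a) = a*(a - 3)*(a - 5)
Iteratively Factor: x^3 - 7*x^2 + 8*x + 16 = (x - 4)*(x^2 - 3*x - 4) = (x - 4)*(x + 1)*(x - 4)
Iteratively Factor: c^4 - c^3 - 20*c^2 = (c)*(c^3 - c^2 - 20*c) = c*(c + 4)*(c^2 - 5*c) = c*(c - 5)*(c + 4)*(c)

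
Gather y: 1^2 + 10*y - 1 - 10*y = 0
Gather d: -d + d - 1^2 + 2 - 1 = 0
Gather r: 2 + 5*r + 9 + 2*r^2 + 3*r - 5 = 2*r^2 + 8*r + 6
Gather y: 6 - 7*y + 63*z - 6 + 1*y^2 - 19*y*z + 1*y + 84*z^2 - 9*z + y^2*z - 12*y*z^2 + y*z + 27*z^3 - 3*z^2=y^2*(z + 1) + y*(-12*z^2 - 18*z - 6) + 27*z^3 + 81*z^2 + 54*z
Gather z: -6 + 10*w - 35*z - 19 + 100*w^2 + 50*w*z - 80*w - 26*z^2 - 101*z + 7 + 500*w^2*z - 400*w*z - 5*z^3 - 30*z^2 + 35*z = 100*w^2 - 70*w - 5*z^3 - 56*z^2 + z*(500*w^2 - 350*w - 101) - 18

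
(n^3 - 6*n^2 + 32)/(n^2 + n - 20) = (n^2 - 2*n - 8)/(n + 5)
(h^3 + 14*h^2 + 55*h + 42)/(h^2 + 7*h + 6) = h + 7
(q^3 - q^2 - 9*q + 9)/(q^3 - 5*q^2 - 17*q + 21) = (q - 3)/(q - 7)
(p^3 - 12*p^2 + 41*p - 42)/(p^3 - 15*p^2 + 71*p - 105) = (p - 2)/(p - 5)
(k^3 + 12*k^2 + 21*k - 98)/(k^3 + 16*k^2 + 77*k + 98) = (k - 2)/(k + 2)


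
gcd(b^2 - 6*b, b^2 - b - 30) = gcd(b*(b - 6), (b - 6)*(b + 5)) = b - 6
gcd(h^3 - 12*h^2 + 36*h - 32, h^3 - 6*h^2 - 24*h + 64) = h^2 - 10*h + 16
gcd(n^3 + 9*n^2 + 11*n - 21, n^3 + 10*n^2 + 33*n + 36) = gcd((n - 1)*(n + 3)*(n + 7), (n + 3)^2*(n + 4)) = n + 3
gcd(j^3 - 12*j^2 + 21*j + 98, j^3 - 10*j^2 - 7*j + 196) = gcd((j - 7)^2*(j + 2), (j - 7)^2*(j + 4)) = j^2 - 14*j + 49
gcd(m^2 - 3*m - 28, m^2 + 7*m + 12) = m + 4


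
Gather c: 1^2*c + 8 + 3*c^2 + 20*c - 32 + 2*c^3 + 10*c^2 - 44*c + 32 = 2*c^3 + 13*c^2 - 23*c + 8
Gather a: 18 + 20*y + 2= 20*y + 20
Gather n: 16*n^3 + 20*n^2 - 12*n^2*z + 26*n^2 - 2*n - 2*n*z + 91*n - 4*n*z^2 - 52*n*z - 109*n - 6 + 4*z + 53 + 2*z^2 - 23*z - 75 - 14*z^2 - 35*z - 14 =16*n^3 + n^2*(46 - 12*z) + n*(-4*z^2 - 54*z - 20) - 12*z^2 - 54*z - 42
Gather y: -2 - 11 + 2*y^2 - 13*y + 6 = 2*y^2 - 13*y - 7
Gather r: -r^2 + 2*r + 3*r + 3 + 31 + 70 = -r^2 + 5*r + 104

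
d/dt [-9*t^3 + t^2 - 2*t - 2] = -27*t^2 + 2*t - 2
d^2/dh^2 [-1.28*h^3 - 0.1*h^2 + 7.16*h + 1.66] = -7.68*h - 0.2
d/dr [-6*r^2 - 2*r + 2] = -12*r - 2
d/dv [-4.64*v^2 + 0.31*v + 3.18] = 0.31 - 9.28*v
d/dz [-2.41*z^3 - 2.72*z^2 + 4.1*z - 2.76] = -7.23*z^2 - 5.44*z + 4.1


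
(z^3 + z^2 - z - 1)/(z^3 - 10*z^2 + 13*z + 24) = (z^2 - 1)/(z^2 - 11*z + 24)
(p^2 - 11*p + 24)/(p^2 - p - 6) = (p - 8)/(p + 2)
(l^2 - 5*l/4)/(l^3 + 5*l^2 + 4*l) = (l - 5/4)/(l^2 + 5*l + 4)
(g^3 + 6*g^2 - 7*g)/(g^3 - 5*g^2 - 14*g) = (-g^2 - 6*g + 7)/(-g^2 + 5*g + 14)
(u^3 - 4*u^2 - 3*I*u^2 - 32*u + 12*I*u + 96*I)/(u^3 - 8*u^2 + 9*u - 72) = (u + 4)/(u + 3*I)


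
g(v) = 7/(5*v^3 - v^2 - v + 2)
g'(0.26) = 1.14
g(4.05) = 0.02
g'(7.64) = -0.00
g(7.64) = 0.00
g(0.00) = 3.50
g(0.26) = 3.98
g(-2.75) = -0.07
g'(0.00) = 1.75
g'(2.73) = -0.08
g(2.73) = 0.07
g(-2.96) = -0.05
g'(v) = 7*(-15*v^2 + 2*v + 1)/(5*v^3 - v^2 - v + 2)^2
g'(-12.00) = 0.00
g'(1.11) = -2.53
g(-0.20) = 3.30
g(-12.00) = 0.00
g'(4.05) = -0.02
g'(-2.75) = -0.07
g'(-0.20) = -0.00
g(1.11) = 1.08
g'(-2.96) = -0.05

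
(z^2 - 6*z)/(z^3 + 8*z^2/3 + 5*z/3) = 3*(z - 6)/(3*z^2 + 8*z + 5)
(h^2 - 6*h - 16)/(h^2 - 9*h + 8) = (h + 2)/(h - 1)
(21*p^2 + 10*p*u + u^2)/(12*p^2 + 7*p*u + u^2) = (7*p + u)/(4*p + u)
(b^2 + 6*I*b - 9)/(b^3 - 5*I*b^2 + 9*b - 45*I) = (b + 3*I)/(b^2 - 8*I*b - 15)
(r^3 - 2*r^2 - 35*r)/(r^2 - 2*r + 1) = r*(r^2 - 2*r - 35)/(r^2 - 2*r + 1)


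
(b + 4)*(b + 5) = b^2 + 9*b + 20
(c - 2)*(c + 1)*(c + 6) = c^3 + 5*c^2 - 8*c - 12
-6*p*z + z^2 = z*(-6*p + z)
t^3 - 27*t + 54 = (t - 3)^2*(t + 6)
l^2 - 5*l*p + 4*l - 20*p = (l + 4)*(l - 5*p)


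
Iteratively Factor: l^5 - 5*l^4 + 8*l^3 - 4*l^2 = (l - 2)*(l^4 - 3*l^3 + 2*l^2) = l*(l - 2)*(l^3 - 3*l^2 + 2*l) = l*(l - 2)*(l - 1)*(l^2 - 2*l) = l*(l - 2)^2*(l - 1)*(l)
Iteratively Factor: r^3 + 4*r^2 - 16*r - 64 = (r - 4)*(r^2 + 8*r + 16) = (r - 4)*(r + 4)*(r + 4)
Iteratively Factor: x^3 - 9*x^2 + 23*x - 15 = (x - 5)*(x^2 - 4*x + 3) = (x - 5)*(x - 1)*(x - 3)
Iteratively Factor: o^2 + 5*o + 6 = (o + 3)*(o + 2)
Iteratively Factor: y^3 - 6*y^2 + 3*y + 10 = (y + 1)*(y^2 - 7*y + 10) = (y - 2)*(y + 1)*(y - 5)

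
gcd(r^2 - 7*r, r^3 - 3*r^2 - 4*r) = r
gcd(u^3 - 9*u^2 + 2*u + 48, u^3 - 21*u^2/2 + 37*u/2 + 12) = u^2 - 11*u + 24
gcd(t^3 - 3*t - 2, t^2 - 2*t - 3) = t + 1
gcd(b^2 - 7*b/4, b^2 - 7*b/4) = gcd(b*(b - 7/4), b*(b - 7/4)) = b^2 - 7*b/4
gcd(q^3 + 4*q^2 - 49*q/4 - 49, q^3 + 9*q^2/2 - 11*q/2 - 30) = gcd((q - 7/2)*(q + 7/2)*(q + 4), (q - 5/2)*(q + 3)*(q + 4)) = q + 4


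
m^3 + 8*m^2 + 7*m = m*(m + 1)*(m + 7)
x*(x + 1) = x^2 + x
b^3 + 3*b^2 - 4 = (b - 1)*(b + 2)^2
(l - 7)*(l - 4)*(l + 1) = l^3 - 10*l^2 + 17*l + 28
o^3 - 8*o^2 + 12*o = o*(o - 6)*(o - 2)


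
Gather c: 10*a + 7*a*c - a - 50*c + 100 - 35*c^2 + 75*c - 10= 9*a - 35*c^2 + c*(7*a + 25) + 90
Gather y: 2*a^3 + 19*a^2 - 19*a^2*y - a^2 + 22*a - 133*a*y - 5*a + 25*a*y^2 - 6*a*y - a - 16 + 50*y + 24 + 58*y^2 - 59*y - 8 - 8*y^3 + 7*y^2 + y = 2*a^3 + 18*a^2 + 16*a - 8*y^3 + y^2*(25*a + 65) + y*(-19*a^2 - 139*a - 8)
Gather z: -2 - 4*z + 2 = -4*z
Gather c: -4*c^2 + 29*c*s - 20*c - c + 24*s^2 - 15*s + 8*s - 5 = -4*c^2 + c*(29*s - 21) + 24*s^2 - 7*s - 5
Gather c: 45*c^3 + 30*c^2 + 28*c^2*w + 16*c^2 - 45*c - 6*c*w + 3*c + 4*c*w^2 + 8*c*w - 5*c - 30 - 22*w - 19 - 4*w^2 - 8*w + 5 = 45*c^3 + c^2*(28*w + 46) + c*(4*w^2 + 2*w - 47) - 4*w^2 - 30*w - 44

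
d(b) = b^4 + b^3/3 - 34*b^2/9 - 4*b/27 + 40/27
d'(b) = 4*b^3 + b^2 - 68*b/9 - 4/27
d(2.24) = 11.12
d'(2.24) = 32.90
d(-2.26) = 4.76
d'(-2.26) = -24.14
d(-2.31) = 6.03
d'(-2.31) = -26.66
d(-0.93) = -1.17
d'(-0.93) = 4.53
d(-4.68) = 364.98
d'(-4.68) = -352.90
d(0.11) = 1.42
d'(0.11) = -0.96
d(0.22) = 1.27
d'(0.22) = -1.72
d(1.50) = -1.05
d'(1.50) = 4.27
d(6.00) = 1232.59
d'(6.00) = 854.52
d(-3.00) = 39.93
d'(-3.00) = -76.48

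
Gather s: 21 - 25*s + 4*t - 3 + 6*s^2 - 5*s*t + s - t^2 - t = 6*s^2 + s*(-5*t - 24) - t^2 + 3*t + 18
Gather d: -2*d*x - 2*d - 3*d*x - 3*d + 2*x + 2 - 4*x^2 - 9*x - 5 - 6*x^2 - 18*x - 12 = d*(-5*x - 5) - 10*x^2 - 25*x - 15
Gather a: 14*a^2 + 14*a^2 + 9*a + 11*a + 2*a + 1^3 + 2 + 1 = 28*a^2 + 22*a + 4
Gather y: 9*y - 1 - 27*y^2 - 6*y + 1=-27*y^2 + 3*y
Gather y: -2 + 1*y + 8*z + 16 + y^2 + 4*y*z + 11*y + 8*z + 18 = y^2 + y*(4*z + 12) + 16*z + 32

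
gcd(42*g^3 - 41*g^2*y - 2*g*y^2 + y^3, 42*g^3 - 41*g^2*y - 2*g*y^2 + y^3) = 42*g^3 - 41*g^2*y - 2*g*y^2 + y^3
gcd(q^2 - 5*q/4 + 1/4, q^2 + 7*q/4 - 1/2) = q - 1/4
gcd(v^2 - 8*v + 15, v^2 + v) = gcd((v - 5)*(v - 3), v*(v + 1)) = 1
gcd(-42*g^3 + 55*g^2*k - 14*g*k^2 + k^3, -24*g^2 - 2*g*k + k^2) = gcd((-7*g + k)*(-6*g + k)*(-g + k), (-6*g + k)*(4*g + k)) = 6*g - k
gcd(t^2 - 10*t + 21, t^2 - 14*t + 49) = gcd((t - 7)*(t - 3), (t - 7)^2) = t - 7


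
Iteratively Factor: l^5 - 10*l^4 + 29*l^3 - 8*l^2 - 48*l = (l - 4)*(l^4 - 6*l^3 + 5*l^2 + 12*l) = l*(l - 4)*(l^3 - 6*l^2 + 5*l + 12) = l*(l - 4)*(l - 3)*(l^2 - 3*l - 4) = l*(l - 4)*(l - 3)*(l + 1)*(l - 4)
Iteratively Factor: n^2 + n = (n + 1)*(n)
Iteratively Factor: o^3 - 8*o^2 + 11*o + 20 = (o + 1)*(o^2 - 9*o + 20) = (o - 5)*(o + 1)*(o - 4)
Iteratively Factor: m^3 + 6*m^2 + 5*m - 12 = (m + 3)*(m^2 + 3*m - 4) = (m - 1)*(m + 3)*(m + 4)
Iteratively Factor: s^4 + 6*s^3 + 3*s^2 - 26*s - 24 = (s + 3)*(s^3 + 3*s^2 - 6*s - 8) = (s + 1)*(s + 3)*(s^2 + 2*s - 8) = (s + 1)*(s + 3)*(s + 4)*(s - 2)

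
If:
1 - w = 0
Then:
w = 1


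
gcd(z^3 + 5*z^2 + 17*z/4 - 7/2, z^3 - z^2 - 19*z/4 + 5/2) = z^2 + 3*z/2 - 1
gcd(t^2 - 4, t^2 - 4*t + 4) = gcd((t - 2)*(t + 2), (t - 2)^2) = t - 2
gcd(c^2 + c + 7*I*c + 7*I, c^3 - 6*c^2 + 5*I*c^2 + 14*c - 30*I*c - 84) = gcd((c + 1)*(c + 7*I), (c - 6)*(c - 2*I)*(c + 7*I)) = c + 7*I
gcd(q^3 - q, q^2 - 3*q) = q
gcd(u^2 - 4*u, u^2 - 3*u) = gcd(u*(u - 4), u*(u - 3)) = u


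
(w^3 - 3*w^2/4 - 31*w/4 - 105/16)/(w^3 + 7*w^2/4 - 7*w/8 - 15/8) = (w - 7/2)/(w - 1)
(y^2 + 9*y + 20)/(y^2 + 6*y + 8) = (y + 5)/(y + 2)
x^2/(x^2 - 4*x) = x/(x - 4)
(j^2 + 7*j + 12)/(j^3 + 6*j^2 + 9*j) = (j + 4)/(j*(j + 3))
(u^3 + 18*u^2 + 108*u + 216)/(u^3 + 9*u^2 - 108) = (u + 6)/(u - 3)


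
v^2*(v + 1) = v^3 + v^2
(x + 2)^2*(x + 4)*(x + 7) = x^4 + 15*x^3 + 76*x^2 + 156*x + 112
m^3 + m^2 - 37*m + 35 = (m - 5)*(m - 1)*(m + 7)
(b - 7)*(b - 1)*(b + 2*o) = b^3 + 2*b^2*o - 8*b^2 - 16*b*o + 7*b + 14*o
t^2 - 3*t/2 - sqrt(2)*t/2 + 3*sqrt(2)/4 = (t - 3/2)*(t - sqrt(2)/2)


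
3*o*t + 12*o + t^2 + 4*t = (3*o + t)*(t + 4)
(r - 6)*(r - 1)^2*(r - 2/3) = r^4 - 26*r^3/3 + 55*r^2/3 - 44*r/3 + 4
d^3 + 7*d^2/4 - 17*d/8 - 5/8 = (d - 1)*(d + 1/4)*(d + 5/2)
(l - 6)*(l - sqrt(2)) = l^2 - 6*l - sqrt(2)*l + 6*sqrt(2)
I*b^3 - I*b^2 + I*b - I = (b - 1)*(b + I)*(I*b + 1)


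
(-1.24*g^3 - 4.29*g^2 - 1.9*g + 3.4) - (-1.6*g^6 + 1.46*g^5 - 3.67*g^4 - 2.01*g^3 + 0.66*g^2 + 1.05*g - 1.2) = 1.6*g^6 - 1.46*g^5 + 3.67*g^4 + 0.77*g^3 - 4.95*g^2 - 2.95*g + 4.6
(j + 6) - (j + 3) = 3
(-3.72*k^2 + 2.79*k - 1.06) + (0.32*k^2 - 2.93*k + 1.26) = -3.4*k^2 - 0.14*k + 0.2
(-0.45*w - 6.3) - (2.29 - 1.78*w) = 1.33*w - 8.59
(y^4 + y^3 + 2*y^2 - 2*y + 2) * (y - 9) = y^5 - 8*y^4 - 7*y^3 - 20*y^2 + 20*y - 18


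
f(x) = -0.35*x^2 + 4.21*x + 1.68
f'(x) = 4.21 - 0.7*x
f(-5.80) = -34.51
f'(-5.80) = 8.27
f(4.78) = 13.81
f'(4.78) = 0.86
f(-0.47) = -0.38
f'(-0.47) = 4.54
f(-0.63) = -1.11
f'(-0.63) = 4.65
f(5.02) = 13.99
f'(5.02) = 0.70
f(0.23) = 2.63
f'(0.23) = 4.05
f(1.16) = 6.09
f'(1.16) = 3.40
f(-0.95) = -2.64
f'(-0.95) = 4.88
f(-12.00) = -99.24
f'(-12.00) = 12.61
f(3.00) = 11.16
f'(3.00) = 2.11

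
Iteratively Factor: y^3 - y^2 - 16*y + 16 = (y - 1)*(y^2 - 16) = (y - 1)*(y + 4)*(y - 4)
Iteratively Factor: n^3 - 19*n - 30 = (n + 2)*(n^2 - 2*n - 15) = (n + 2)*(n + 3)*(n - 5)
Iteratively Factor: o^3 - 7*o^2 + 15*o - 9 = (o - 3)*(o^2 - 4*o + 3) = (o - 3)*(o - 1)*(o - 3)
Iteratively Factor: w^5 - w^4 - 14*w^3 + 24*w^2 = (w + 4)*(w^4 - 5*w^3 + 6*w^2) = (w - 3)*(w + 4)*(w^3 - 2*w^2) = w*(w - 3)*(w + 4)*(w^2 - 2*w) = w*(w - 3)*(w - 2)*(w + 4)*(w)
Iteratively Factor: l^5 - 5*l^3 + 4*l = (l + 2)*(l^4 - 2*l^3 - l^2 + 2*l) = (l - 1)*(l + 2)*(l^3 - l^2 - 2*l) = l*(l - 1)*(l + 2)*(l^2 - l - 2) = l*(l - 2)*(l - 1)*(l + 2)*(l + 1)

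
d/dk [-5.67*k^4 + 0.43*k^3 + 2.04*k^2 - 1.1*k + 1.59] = -22.68*k^3 + 1.29*k^2 + 4.08*k - 1.1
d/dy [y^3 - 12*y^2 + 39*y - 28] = 3*y^2 - 24*y + 39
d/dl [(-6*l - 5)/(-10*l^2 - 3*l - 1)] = (60*l^2 + 18*l - (6*l + 5)*(20*l + 3) + 6)/(10*l^2 + 3*l + 1)^2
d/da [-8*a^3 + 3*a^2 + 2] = 6*a*(1 - 4*a)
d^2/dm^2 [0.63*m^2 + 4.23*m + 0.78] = 1.26000000000000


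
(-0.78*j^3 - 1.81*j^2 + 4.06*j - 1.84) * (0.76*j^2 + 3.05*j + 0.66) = -0.5928*j^5 - 3.7546*j^4 - 2.9497*j^3 + 9.79*j^2 - 2.9324*j - 1.2144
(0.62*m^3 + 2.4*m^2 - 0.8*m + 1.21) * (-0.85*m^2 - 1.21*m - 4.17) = -0.527*m^5 - 2.7902*m^4 - 4.8094*m^3 - 10.0685*m^2 + 1.8719*m - 5.0457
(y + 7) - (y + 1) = 6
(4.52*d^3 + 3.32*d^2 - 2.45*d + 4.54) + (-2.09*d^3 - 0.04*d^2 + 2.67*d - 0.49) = 2.43*d^3 + 3.28*d^2 + 0.22*d + 4.05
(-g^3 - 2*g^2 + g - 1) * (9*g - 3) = -9*g^4 - 15*g^3 + 15*g^2 - 12*g + 3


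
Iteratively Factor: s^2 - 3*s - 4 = (s - 4)*(s + 1)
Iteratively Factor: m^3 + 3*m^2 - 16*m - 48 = (m + 3)*(m^2 - 16) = (m + 3)*(m + 4)*(m - 4)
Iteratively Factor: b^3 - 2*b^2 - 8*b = (b + 2)*(b^2 - 4*b) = b*(b + 2)*(b - 4)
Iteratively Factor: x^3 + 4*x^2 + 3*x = (x + 1)*(x^2 + 3*x) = (x + 1)*(x + 3)*(x)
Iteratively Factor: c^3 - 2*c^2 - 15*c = (c + 3)*(c^2 - 5*c) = c*(c + 3)*(c - 5)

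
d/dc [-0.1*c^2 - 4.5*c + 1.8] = -0.2*c - 4.5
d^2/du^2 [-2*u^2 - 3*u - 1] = -4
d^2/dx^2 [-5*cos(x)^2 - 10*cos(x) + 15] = 10*cos(x) + 10*cos(2*x)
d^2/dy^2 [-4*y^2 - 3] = -8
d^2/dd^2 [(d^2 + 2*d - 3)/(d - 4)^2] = 2*(10*d + 23)/(d^4 - 16*d^3 + 96*d^2 - 256*d + 256)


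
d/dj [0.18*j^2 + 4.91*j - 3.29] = 0.36*j + 4.91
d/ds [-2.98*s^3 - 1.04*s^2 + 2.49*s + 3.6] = -8.94*s^2 - 2.08*s + 2.49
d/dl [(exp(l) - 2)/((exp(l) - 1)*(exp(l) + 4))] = (-exp(2*l) + 4*exp(l) + 2)*exp(l)/(exp(4*l) + 6*exp(3*l) + exp(2*l) - 24*exp(l) + 16)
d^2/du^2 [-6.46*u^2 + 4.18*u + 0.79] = -12.9200000000000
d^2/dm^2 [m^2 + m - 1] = 2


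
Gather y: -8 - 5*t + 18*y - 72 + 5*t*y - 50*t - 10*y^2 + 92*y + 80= -55*t - 10*y^2 + y*(5*t + 110)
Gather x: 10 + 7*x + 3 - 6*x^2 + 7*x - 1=-6*x^2 + 14*x + 12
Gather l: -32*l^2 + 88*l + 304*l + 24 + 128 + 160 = -32*l^2 + 392*l + 312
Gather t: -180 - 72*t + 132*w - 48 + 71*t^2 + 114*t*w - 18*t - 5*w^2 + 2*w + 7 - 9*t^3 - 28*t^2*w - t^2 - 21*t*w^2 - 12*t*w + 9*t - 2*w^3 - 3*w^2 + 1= -9*t^3 + t^2*(70 - 28*w) + t*(-21*w^2 + 102*w - 81) - 2*w^3 - 8*w^2 + 134*w - 220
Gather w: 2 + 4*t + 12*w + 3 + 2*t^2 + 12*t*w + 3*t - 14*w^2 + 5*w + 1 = 2*t^2 + 7*t - 14*w^2 + w*(12*t + 17) + 6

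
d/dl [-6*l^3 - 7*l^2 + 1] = 2*l*(-9*l - 7)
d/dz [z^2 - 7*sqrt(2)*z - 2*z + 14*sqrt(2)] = 2*z - 7*sqrt(2) - 2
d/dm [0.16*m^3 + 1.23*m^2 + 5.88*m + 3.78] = 0.48*m^2 + 2.46*m + 5.88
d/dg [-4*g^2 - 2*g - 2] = -8*g - 2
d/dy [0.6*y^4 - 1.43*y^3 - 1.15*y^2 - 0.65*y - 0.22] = 2.4*y^3 - 4.29*y^2 - 2.3*y - 0.65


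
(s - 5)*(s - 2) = s^2 - 7*s + 10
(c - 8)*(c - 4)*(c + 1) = c^3 - 11*c^2 + 20*c + 32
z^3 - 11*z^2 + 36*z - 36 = (z - 6)*(z - 3)*(z - 2)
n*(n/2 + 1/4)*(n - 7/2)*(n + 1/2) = n^4/2 - 5*n^3/4 - 13*n^2/8 - 7*n/16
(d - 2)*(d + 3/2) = d^2 - d/2 - 3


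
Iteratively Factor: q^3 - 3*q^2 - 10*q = (q - 5)*(q^2 + 2*q) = (q - 5)*(q + 2)*(q)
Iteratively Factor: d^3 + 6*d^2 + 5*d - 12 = (d + 4)*(d^2 + 2*d - 3) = (d - 1)*(d + 4)*(d + 3)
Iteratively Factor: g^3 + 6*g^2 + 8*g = (g)*(g^2 + 6*g + 8) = g*(g + 2)*(g + 4)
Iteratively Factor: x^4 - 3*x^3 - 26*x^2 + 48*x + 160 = (x + 4)*(x^3 - 7*x^2 + 2*x + 40) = (x + 2)*(x + 4)*(x^2 - 9*x + 20) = (x - 4)*(x + 2)*(x + 4)*(x - 5)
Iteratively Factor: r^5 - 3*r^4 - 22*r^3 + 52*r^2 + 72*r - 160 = (r + 2)*(r^4 - 5*r^3 - 12*r^2 + 76*r - 80) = (r + 2)*(r + 4)*(r^3 - 9*r^2 + 24*r - 20) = (r - 2)*(r + 2)*(r + 4)*(r^2 - 7*r + 10) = (r - 2)^2*(r + 2)*(r + 4)*(r - 5)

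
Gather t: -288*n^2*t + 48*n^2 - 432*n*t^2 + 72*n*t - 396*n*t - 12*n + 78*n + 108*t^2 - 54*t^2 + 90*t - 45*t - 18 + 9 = 48*n^2 + 66*n + t^2*(54 - 432*n) + t*(-288*n^2 - 324*n + 45) - 9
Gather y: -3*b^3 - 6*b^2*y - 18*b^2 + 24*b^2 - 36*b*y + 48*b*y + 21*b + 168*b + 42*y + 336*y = -3*b^3 + 6*b^2 + 189*b + y*(-6*b^2 + 12*b + 378)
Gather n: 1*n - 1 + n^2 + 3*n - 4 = n^2 + 4*n - 5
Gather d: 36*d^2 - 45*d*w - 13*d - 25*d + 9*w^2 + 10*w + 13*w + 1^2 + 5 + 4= 36*d^2 + d*(-45*w - 38) + 9*w^2 + 23*w + 10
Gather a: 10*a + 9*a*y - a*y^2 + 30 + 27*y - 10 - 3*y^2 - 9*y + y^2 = a*(-y^2 + 9*y + 10) - 2*y^2 + 18*y + 20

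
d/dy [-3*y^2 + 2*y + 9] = 2 - 6*y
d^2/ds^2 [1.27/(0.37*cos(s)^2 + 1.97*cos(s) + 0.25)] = (-0.695452*(1 - cos(s)^2)^2 - 7.405624*cos(s)^3 - 4.806569*cos(s)^2 + 9.65107925*cos(s) + 1.15712875*cos(3*s) + 10.317988)/(0.37*cos(s)^2 + 1.97*cos(s) + 0.25)^3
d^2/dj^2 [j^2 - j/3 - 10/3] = 2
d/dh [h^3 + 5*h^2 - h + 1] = 3*h^2 + 10*h - 1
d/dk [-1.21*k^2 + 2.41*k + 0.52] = 2.41 - 2.42*k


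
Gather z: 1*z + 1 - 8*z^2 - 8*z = -8*z^2 - 7*z + 1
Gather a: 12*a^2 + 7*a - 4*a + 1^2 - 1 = 12*a^2 + 3*a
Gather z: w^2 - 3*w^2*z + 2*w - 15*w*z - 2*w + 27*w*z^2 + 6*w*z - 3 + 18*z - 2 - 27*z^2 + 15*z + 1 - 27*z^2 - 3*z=w^2 + z^2*(27*w - 54) + z*(-3*w^2 - 9*w + 30) - 4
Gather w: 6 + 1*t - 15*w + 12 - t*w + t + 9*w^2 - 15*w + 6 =2*t + 9*w^2 + w*(-t - 30) + 24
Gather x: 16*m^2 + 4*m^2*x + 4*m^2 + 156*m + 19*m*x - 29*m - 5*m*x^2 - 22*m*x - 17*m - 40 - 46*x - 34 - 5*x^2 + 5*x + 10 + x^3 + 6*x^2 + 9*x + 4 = 20*m^2 + 110*m + x^3 + x^2*(1 - 5*m) + x*(4*m^2 - 3*m - 32) - 60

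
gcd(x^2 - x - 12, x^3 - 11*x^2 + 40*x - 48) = x - 4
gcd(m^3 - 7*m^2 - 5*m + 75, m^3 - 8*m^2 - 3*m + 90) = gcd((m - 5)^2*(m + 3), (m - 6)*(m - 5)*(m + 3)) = m^2 - 2*m - 15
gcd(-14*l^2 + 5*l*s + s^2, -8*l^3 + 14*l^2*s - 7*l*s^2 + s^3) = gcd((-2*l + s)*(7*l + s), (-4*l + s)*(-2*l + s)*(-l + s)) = -2*l + s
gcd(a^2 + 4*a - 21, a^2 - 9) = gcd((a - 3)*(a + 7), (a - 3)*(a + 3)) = a - 3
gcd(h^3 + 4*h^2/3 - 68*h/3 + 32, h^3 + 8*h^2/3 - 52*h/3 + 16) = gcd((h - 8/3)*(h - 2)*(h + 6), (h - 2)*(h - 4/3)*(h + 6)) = h^2 + 4*h - 12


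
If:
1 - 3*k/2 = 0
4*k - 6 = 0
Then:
No Solution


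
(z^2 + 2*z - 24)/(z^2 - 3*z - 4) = (z + 6)/(z + 1)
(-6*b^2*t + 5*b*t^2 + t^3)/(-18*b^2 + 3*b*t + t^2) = t*(-b + t)/(-3*b + t)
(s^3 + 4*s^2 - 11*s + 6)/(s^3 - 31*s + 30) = (s - 1)/(s - 5)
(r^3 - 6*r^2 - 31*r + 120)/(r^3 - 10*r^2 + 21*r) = (r^2 - 3*r - 40)/(r*(r - 7))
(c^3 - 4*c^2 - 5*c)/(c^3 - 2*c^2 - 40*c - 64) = c*(-c^2 + 4*c + 5)/(-c^3 + 2*c^2 + 40*c + 64)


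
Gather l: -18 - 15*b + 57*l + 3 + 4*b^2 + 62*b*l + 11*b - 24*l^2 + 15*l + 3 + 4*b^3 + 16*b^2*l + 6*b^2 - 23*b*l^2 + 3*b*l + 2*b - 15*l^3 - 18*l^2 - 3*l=4*b^3 + 10*b^2 - 2*b - 15*l^3 + l^2*(-23*b - 42) + l*(16*b^2 + 65*b + 69) - 12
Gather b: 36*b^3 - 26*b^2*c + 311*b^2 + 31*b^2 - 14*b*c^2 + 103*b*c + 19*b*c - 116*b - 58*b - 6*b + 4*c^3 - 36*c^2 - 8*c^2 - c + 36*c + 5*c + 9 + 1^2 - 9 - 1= 36*b^3 + b^2*(342 - 26*c) + b*(-14*c^2 + 122*c - 180) + 4*c^3 - 44*c^2 + 40*c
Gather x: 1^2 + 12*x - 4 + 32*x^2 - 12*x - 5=32*x^2 - 8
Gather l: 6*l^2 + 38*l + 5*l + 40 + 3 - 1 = 6*l^2 + 43*l + 42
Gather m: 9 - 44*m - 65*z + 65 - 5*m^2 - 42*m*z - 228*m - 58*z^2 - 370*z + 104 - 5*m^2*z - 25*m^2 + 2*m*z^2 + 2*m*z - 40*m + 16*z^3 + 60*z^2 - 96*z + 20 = m^2*(-5*z - 30) + m*(2*z^2 - 40*z - 312) + 16*z^3 + 2*z^2 - 531*z + 198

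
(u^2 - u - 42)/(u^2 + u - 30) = (u - 7)/(u - 5)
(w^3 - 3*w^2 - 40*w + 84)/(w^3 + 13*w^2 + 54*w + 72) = (w^2 - 9*w + 14)/(w^2 + 7*w + 12)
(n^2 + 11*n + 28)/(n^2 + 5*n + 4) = (n + 7)/(n + 1)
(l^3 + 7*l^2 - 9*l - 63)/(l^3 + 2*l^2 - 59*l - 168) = (l - 3)/(l - 8)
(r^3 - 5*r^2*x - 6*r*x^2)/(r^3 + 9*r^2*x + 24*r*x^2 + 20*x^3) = r*(r^2 - 5*r*x - 6*x^2)/(r^3 + 9*r^2*x + 24*r*x^2 + 20*x^3)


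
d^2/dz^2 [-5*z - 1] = 0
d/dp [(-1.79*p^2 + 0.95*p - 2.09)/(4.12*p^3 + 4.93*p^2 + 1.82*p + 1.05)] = (7.3748*p^4 - 7.828*p^3 + 17.8911*p^2 + 16.8484*p + 4.8013)/(16.9744*p^6 + 40.6232*p^5 + 39.3017*p^4 + 26.5972*p^3 + 13.6654*p^2 + 3.822*p + 1.1025)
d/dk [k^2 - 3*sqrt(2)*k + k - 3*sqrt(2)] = 2*k - 3*sqrt(2) + 1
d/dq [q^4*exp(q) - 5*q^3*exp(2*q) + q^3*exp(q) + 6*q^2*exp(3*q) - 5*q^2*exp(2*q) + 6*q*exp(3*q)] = (q^4 - 10*q^3*exp(q) + 5*q^3 + 18*q^2*exp(2*q) - 25*q^2*exp(q) + 3*q^2 + 30*q*exp(2*q) - 10*q*exp(q) + 6*exp(2*q))*exp(q)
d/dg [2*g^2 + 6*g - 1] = 4*g + 6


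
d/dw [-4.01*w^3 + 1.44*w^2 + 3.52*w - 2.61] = -12.03*w^2 + 2.88*w + 3.52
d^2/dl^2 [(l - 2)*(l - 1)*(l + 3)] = 6*l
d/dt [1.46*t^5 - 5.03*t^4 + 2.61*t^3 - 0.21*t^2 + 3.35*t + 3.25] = 7.3*t^4 - 20.12*t^3 + 7.83*t^2 - 0.42*t + 3.35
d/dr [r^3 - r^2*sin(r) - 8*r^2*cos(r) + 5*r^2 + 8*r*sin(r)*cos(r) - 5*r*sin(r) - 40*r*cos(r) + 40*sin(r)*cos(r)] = 8*r^2*sin(r) - r^2*cos(r) + 3*r^2 + 38*r*sin(r) - 21*r*cos(r) + 8*r*cos(2*r) + 10*r - 5*sin(r) + 4*sin(2*r) - 40*cos(r) + 40*cos(2*r)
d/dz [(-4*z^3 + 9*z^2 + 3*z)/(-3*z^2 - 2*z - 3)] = (12*z^4 + 16*z^3 + 27*z^2 - 54*z - 9)/(9*z^4 + 12*z^3 + 22*z^2 + 12*z + 9)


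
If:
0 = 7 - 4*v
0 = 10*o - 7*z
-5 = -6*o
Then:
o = 5/6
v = 7/4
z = 25/21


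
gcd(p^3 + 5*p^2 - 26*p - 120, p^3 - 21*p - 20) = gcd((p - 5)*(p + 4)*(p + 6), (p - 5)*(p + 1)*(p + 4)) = p^2 - p - 20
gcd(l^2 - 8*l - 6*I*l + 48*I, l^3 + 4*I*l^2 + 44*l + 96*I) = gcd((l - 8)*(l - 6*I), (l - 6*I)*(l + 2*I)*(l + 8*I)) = l - 6*I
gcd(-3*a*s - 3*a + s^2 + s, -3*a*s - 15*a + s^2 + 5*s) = -3*a + s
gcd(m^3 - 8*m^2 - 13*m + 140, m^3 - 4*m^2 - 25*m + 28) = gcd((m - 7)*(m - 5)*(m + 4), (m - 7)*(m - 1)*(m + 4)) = m^2 - 3*m - 28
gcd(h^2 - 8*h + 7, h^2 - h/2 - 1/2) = h - 1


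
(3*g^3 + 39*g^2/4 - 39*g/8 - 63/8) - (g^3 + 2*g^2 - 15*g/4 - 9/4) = 2*g^3 + 31*g^2/4 - 9*g/8 - 45/8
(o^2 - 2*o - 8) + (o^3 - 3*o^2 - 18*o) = o^3 - 2*o^2 - 20*o - 8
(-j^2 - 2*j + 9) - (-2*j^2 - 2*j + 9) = j^2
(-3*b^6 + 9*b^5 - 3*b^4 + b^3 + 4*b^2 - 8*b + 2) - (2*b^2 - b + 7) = -3*b^6 + 9*b^5 - 3*b^4 + b^3 + 2*b^2 - 7*b - 5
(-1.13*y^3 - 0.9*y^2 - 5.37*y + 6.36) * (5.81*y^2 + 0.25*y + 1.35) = -6.5653*y^5 - 5.5115*y^4 - 32.9502*y^3 + 34.3941*y^2 - 5.6595*y + 8.586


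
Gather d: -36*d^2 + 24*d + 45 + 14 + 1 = -36*d^2 + 24*d + 60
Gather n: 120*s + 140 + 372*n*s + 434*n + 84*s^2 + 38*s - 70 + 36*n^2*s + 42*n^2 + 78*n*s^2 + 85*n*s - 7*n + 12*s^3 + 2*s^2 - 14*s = n^2*(36*s + 42) + n*(78*s^2 + 457*s + 427) + 12*s^3 + 86*s^2 + 144*s + 70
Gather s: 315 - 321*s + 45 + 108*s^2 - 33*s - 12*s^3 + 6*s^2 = -12*s^3 + 114*s^2 - 354*s + 360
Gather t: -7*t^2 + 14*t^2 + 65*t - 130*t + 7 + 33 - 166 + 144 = 7*t^2 - 65*t + 18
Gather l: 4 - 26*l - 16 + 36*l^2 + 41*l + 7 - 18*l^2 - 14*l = 18*l^2 + l - 5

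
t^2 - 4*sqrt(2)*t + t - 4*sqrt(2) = (t + 1)*(t - 4*sqrt(2))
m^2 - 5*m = m*(m - 5)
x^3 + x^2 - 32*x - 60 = (x - 6)*(x + 2)*(x + 5)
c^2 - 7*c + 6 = (c - 6)*(c - 1)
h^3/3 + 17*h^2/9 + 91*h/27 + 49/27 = (h/3 + 1/3)*(h + 7/3)^2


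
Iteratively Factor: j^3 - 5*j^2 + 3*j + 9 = (j - 3)*(j^2 - 2*j - 3) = (j - 3)^2*(j + 1)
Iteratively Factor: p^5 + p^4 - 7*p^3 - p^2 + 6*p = (p + 3)*(p^4 - 2*p^3 - p^2 + 2*p) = (p - 1)*(p + 3)*(p^3 - p^2 - 2*p) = (p - 2)*(p - 1)*(p + 3)*(p^2 + p) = p*(p - 2)*(p - 1)*(p + 3)*(p + 1)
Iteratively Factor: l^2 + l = (l)*(l + 1)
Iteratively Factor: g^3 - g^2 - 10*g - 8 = (g - 4)*(g^2 + 3*g + 2) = (g - 4)*(g + 2)*(g + 1)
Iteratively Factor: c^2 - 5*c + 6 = (c - 3)*(c - 2)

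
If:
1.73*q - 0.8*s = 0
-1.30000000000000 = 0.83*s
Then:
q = -0.72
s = -1.57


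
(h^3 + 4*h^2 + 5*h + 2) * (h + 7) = h^4 + 11*h^3 + 33*h^2 + 37*h + 14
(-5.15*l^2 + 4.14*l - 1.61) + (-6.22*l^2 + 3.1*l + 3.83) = -11.37*l^2 + 7.24*l + 2.22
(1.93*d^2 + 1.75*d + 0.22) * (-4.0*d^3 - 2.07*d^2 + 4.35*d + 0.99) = -7.72*d^5 - 10.9951*d^4 + 3.893*d^3 + 9.0678*d^2 + 2.6895*d + 0.2178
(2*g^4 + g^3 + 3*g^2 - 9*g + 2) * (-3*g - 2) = -6*g^5 - 7*g^4 - 11*g^3 + 21*g^2 + 12*g - 4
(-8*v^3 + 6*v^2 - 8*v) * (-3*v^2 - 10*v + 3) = 24*v^5 + 62*v^4 - 60*v^3 + 98*v^2 - 24*v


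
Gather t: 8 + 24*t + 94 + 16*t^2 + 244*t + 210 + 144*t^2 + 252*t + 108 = 160*t^2 + 520*t + 420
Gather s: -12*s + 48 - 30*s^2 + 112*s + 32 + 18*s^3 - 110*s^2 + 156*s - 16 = 18*s^3 - 140*s^2 + 256*s + 64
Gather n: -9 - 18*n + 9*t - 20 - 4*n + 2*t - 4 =-22*n + 11*t - 33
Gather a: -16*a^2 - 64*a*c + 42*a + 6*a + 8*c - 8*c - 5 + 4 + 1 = -16*a^2 + a*(48 - 64*c)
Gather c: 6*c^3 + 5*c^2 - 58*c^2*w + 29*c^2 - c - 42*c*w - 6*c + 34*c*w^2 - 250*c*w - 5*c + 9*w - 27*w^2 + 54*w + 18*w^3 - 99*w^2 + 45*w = 6*c^3 + c^2*(34 - 58*w) + c*(34*w^2 - 292*w - 12) + 18*w^3 - 126*w^2 + 108*w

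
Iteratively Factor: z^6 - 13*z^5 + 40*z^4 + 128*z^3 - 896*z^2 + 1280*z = (z + 4)*(z^5 - 17*z^4 + 108*z^3 - 304*z^2 + 320*z) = (z - 4)*(z + 4)*(z^4 - 13*z^3 + 56*z^2 - 80*z) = (z - 4)^2*(z + 4)*(z^3 - 9*z^2 + 20*z) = (z - 5)*(z - 4)^2*(z + 4)*(z^2 - 4*z) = z*(z - 5)*(z - 4)^2*(z + 4)*(z - 4)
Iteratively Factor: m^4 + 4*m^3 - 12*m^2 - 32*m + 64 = (m + 4)*(m^3 - 12*m + 16) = (m + 4)^2*(m^2 - 4*m + 4) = (m - 2)*(m + 4)^2*(m - 2)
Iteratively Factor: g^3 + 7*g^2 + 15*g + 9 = (g + 3)*(g^2 + 4*g + 3) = (g + 1)*(g + 3)*(g + 3)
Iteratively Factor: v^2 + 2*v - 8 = (v - 2)*(v + 4)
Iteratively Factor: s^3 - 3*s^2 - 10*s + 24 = (s + 3)*(s^2 - 6*s + 8) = (s - 4)*(s + 3)*(s - 2)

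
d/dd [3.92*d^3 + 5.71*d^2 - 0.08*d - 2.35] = 11.76*d^2 + 11.42*d - 0.08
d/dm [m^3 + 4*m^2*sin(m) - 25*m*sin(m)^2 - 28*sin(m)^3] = 4*m^2*cos(m) + 3*m^2 + 8*m*sin(m) - 25*m*sin(2*m) - 84*sin(m)^2*cos(m) - 25*sin(m)^2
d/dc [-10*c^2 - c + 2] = -20*c - 1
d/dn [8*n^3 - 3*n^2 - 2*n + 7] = 24*n^2 - 6*n - 2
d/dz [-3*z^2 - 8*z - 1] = -6*z - 8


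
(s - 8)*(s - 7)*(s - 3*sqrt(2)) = s^3 - 15*s^2 - 3*sqrt(2)*s^2 + 56*s + 45*sqrt(2)*s - 168*sqrt(2)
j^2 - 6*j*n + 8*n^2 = (j - 4*n)*(j - 2*n)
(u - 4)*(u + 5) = u^2 + u - 20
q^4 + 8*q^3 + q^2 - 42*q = q*(q - 2)*(q + 3)*(q + 7)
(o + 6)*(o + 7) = o^2 + 13*o + 42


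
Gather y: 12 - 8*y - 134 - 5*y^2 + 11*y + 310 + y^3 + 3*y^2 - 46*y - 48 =y^3 - 2*y^2 - 43*y + 140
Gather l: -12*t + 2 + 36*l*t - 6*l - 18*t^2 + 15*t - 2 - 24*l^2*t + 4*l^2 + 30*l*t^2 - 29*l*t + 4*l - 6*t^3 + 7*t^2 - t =l^2*(4 - 24*t) + l*(30*t^2 + 7*t - 2) - 6*t^3 - 11*t^2 + 2*t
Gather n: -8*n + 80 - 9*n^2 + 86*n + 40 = -9*n^2 + 78*n + 120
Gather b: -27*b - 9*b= -36*b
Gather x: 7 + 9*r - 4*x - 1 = 9*r - 4*x + 6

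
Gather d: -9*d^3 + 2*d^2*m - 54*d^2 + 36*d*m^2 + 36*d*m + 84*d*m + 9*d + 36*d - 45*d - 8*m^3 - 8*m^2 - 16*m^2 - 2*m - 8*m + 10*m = -9*d^3 + d^2*(2*m - 54) + d*(36*m^2 + 120*m) - 8*m^3 - 24*m^2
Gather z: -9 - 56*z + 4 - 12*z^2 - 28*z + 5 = -12*z^2 - 84*z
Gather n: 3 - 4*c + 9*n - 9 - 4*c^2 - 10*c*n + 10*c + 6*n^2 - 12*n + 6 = -4*c^2 + 6*c + 6*n^2 + n*(-10*c - 3)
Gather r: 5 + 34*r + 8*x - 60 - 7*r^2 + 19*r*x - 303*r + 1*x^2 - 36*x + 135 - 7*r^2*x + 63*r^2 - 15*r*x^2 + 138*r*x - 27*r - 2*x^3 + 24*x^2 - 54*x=r^2*(56 - 7*x) + r*(-15*x^2 + 157*x - 296) - 2*x^3 + 25*x^2 - 82*x + 80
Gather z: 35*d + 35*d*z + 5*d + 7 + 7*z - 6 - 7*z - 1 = 35*d*z + 40*d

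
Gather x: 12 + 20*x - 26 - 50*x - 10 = -30*x - 24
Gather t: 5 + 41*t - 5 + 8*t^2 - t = 8*t^2 + 40*t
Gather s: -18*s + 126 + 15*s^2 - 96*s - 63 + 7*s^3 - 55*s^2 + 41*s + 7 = 7*s^3 - 40*s^2 - 73*s + 70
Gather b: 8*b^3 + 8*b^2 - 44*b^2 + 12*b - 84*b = 8*b^3 - 36*b^2 - 72*b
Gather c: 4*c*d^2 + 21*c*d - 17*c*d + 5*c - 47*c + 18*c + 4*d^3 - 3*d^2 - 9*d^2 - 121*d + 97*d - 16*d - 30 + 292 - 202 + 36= c*(4*d^2 + 4*d - 24) + 4*d^3 - 12*d^2 - 40*d + 96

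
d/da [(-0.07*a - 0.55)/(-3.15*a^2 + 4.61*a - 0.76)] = (-0.2205*a^2 - 3.465*a + 2.5887)/(9.9225*a^4 - 29.043*a^3 + 26.0401*a^2 - 7.0072*a + 0.5776)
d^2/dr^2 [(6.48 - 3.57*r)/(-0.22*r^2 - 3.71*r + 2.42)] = ((0.44*r + 3.71)*(0.88*r + 7.42)*(3.57*r - 6.48) - (4.7124*r + 23.6382)*(0.22*r^2 + 3.71*r - 2.42))/(0.22*r^2 + 3.71*r - 2.42)^3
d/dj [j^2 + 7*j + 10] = 2*j + 7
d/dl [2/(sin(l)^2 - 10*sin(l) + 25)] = -4*cos(l)/(sin(l) - 5)^3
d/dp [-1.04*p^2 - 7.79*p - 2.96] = -2.08*p - 7.79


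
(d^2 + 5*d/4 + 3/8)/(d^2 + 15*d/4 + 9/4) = (d + 1/2)/(d + 3)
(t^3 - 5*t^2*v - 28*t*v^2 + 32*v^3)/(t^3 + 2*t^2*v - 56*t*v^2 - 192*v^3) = (t - v)/(t + 6*v)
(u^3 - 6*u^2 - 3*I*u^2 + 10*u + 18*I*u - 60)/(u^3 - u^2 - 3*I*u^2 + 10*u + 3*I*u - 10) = (u - 6)/(u - 1)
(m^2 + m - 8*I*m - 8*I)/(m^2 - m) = (m^2 + m - 8*I*m - 8*I)/(m*(m - 1))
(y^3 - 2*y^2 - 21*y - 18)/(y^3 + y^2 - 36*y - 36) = (y + 3)/(y + 6)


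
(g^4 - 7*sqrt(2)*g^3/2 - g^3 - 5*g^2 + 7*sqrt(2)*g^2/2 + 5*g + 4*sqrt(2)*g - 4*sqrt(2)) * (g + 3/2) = g^5 - 7*sqrt(2)*g^4/2 + g^4/2 - 13*g^3/2 - 7*sqrt(2)*g^3/4 - 5*g^2/2 + 37*sqrt(2)*g^2/4 + 2*sqrt(2)*g + 15*g/2 - 6*sqrt(2)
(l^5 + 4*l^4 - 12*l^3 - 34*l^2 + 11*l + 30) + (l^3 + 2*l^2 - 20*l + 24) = l^5 + 4*l^4 - 11*l^3 - 32*l^2 - 9*l + 54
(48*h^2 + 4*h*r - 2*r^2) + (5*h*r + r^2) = 48*h^2 + 9*h*r - r^2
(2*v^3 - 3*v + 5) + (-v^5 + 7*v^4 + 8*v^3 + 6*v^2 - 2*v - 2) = -v^5 + 7*v^4 + 10*v^3 + 6*v^2 - 5*v + 3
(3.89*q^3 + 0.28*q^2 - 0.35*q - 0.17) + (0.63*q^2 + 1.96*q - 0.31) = 3.89*q^3 + 0.91*q^2 + 1.61*q - 0.48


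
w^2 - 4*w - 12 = (w - 6)*(w + 2)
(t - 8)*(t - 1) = t^2 - 9*t + 8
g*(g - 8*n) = g^2 - 8*g*n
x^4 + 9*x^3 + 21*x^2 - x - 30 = (x - 1)*(x + 2)*(x + 3)*(x + 5)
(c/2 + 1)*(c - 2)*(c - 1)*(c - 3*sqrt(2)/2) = c^4/2 - 3*sqrt(2)*c^3/4 - c^3/2 - 2*c^2 + 3*sqrt(2)*c^2/4 + 2*c + 3*sqrt(2)*c - 3*sqrt(2)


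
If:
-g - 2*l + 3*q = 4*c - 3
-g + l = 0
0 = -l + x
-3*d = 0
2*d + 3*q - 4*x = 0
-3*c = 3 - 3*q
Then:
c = 15/13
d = 0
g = 21/13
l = 21/13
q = 28/13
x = 21/13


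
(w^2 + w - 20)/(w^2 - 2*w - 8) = (w + 5)/(w + 2)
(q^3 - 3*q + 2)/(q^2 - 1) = (q^2 + q - 2)/(q + 1)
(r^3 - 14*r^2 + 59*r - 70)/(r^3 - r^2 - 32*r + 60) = (r - 7)/(r + 6)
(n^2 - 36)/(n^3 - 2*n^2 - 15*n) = (36 - n^2)/(n*(-n^2 + 2*n + 15))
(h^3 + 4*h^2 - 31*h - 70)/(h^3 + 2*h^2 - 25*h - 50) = (h + 7)/(h + 5)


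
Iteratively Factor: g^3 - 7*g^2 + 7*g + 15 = (g - 3)*(g^2 - 4*g - 5) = (g - 5)*(g - 3)*(g + 1)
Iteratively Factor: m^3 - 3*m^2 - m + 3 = (m - 3)*(m^2 - 1) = (m - 3)*(m + 1)*(m - 1)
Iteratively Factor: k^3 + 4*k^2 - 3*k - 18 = (k + 3)*(k^2 + k - 6) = (k - 2)*(k + 3)*(k + 3)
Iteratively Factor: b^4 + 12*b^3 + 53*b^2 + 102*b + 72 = (b + 3)*(b^3 + 9*b^2 + 26*b + 24) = (b + 3)^2*(b^2 + 6*b + 8) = (b + 3)^2*(b + 4)*(b + 2)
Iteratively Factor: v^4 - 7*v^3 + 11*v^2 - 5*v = (v - 1)*(v^3 - 6*v^2 + 5*v) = (v - 1)^2*(v^2 - 5*v) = v*(v - 1)^2*(v - 5)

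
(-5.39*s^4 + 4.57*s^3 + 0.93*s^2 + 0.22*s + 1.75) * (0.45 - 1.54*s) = 8.3006*s^5 - 9.4633*s^4 + 0.6243*s^3 + 0.0797*s^2 - 2.596*s + 0.7875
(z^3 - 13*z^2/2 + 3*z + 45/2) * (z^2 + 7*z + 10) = z^5 + z^4/2 - 65*z^3/2 - 43*z^2/2 + 375*z/2 + 225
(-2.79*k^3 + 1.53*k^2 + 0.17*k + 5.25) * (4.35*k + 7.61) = -12.1365*k^4 - 14.5764*k^3 + 12.3828*k^2 + 24.1312*k + 39.9525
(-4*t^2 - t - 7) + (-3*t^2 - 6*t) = -7*t^2 - 7*t - 7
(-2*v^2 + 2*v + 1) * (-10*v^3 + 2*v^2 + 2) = 20*v^5 - 24*v^4 - 6*v^3 - 2*v^2 + 4*v + 2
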